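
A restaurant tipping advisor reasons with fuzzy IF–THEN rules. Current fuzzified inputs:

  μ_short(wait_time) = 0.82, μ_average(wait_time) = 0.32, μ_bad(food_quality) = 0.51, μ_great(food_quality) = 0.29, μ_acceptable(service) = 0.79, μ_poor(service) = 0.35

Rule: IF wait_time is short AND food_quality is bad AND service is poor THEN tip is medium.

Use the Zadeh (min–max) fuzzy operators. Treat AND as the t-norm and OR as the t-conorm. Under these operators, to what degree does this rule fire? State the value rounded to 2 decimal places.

0.35

firing strength: short=0.82, bad=0.51, poor=0.35; AND[min(a, b)] → w = 0.35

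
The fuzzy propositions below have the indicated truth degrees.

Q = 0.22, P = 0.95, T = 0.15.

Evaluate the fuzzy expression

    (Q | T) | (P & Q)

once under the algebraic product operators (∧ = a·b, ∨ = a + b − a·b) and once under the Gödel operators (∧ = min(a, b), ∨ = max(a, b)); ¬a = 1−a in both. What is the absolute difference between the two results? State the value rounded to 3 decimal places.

Under algebraic product:
  Q | T = a + b − a·b on (0.2200, 0.1500) = 0.3370
  P & Q = a·b on (0.9500, 0.2200) = 0.2090
  (Q | T) | (P & Q) = a + b − a·b on (0.3370, 0.2090) = 0.4756
  → value = 0.4756
Under Gödel:
  Q | T = max(a, b) on (0.22, 0.15) = 0.22
  P & Q = min(a, b) on (0.95, 0.22) = 0.22
  (Q | T) | (P & Q) = max(a, b) on (0.22, 0.22) = 0.22
  → value = 0.2200
|0.4756 − 0.2200| = 0.256

0.256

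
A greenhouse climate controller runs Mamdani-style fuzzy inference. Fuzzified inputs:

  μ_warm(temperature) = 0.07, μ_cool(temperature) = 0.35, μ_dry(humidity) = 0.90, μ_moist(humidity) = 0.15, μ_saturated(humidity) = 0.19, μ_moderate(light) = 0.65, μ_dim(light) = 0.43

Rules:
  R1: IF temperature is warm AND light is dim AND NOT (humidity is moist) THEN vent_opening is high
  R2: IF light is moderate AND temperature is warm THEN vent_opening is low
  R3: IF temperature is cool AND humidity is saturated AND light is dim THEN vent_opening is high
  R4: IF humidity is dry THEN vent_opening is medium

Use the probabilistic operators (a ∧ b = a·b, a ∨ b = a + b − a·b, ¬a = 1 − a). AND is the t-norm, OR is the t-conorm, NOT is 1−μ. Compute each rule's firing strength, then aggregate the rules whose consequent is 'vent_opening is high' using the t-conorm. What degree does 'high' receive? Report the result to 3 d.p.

0.053

R1: warm=0.07, dim=0.43, ¬moist=1−0.15=0.85; AND[a·b] → w = 0.0256
R2: moderate=0.65, warm=0.07; AND[a·b] → w = 0.0455
R3: cool=0.35, saturated=0.19, dim=0.43; AND[a·b] → w = 0.0286
R4: dry=0.90 → w = 0.9000
Rules with consequent 'high': {R1, R3} → strengths 0.0256, 0.0286
Aggregate via t-conorm [a + b − a·b]: 0.0534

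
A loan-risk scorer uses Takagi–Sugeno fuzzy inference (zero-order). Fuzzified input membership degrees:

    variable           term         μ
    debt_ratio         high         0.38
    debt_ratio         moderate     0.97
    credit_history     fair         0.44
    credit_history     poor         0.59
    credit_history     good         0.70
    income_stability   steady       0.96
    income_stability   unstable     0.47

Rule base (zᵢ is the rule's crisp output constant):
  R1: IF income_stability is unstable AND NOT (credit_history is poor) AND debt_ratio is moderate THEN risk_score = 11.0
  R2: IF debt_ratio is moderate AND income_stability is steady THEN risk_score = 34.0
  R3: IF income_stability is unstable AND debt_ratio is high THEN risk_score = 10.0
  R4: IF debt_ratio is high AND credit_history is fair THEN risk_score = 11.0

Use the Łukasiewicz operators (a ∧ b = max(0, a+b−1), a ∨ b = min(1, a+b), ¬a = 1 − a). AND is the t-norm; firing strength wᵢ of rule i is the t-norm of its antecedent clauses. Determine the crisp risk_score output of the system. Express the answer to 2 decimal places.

R1 (z=11.0): unstable=0.47, ¬poor=1−0.59=0.41, moderate=0.97; AND[max(0, a+b−1)] → w = 0.00
R2 (z=34.0): moderate=0.97, steady=0.96; AND[max(0, a+b−1)] → w = 0.93
R3 (z=10.0): unstable=0.47, high=0.38; AND[max(0, a+b−1)] → w = 0.00
R4 (z=11.0): high=0.38, fair=0.44; AND[max(0, a+b−1)] → w = 0.00
Weighted average = (0.00·11.0 + 0.93·34.0 + 0.00·10.0 + 0.00·11.0) / (0.00 + 0.93 + 0.00 + 0.00)
  = 31.6200 / 0.9300 = 34.00

34.00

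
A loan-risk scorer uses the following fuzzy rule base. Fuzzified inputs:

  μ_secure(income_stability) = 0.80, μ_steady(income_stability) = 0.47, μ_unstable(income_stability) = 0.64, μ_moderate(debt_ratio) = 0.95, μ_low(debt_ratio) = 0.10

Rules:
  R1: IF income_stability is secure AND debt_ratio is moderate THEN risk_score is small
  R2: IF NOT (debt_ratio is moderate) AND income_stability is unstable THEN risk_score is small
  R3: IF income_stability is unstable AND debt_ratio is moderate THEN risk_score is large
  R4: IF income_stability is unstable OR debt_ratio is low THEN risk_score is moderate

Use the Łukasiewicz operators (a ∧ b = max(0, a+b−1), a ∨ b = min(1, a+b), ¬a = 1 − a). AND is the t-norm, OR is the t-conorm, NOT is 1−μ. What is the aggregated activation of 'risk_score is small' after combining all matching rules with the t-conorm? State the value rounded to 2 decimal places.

0.75

R1: secure=0.80, moderate=0.95; AND[max(0, a+b−1)] → w = 0.75
R2: ¬moderate=1−0.95=0.05, unstable=0.64; AND[max(0, a+b−1)] → w = 0.00
R3: unstable=0.64, moderate=0.95; AND[max(0, a+b−1)] → w = 0.59
R4: unstable=0.64, low=0.10; OR[min(1, a+b)] → w = 0.74
Rules with consequent 'small': {R1, R2} → strengths 0.75, 0.00
Aggregate via t-conorm [min(1, a+b)]: 0.75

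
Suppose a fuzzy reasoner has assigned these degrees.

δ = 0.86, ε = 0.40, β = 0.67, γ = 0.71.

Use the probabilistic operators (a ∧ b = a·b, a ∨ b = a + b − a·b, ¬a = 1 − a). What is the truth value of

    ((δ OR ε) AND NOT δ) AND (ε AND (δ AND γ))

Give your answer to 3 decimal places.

δ OR ε = a + b − a·b on (0.8600, 0.4000) = 0.9160
NOT δ = 1 − 0.8600 = 0.1400
(δ OR ε) AND NOT δ = a·b on (0.9160, 0.1400) = 0.1282
δ AND γ = a·b on (0.8600, 0.7100) = 0.6106
ε AND (δ AND γ) = a·b on (0.4000, 0.6106) = 0.2442
((δ OR ε) AND NOT δ) AND (ε AND (δ AND γ)) = a·b on (0.1282, 0.2442) = 0.0313

0.031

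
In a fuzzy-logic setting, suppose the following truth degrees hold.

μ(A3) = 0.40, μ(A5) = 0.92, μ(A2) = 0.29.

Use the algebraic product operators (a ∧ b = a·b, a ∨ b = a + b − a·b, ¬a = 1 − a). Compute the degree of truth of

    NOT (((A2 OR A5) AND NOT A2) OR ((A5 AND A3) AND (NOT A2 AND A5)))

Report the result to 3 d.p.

A2 OR A5 = a + b − a·b on (0.2900, 0.9200) = 0.9432
NOT A2 = 1 − 0.2900 = 0.7100
(A2 OR A5) AND NOT A2 = a·b on (0.9432, 0.7100) = 0.6697
A5 AND A3 = a·b on (0.9200, 0.4000) = 0.3680
NOT A2 = 1 − 0.2900 = 0.7100
NOT A2 AND A5 = a·b on (0.7100, 0.9200) = 0.6532
(A5 AND A3) AND (NOT A2 AND A5) = a·b on (0.3680, 0.6532) = 0.2404
((A2 OR A5) AND NOT A2) OR ((A5 AND A3) AND (NOT A2 AND A5)) = a + b − a·b on (0.6697, 0.2404) = 0.7491
NOT (((A2 OR A5) AND NOT A2) OR ((A5 AND A3) AND (NOT A2 AND A5))) = 1 − 0.7491 = 0.2509

0.251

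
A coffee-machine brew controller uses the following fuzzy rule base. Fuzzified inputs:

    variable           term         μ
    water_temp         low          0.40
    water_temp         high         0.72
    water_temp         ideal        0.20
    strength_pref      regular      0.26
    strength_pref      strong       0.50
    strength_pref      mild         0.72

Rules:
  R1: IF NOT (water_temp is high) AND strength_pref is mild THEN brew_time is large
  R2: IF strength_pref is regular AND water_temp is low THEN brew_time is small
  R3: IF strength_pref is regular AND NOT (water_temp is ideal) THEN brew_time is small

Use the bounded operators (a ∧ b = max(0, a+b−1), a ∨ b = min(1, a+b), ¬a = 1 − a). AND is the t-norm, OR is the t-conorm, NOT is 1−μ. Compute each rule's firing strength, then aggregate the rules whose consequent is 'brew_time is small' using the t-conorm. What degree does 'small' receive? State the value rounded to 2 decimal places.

0.06

R1: ¬high=1−0.72=0.28, mild=0.72; AND[max(0, a+b−1)] → w = 0.00
R2: regular=0.26, low=0.40; AND[max(0, a+b−1)] → w = 0.00
R3: regular=0.26, ¬ideal=1−0.20=0.80; AND[max(0, a+b−1)] → w = 0.06
Rules with consequent 'small': {R2, R3} → strengths 0.00, 0.06
Aggregate via t-conorm [min(1, a+b)]: 0.06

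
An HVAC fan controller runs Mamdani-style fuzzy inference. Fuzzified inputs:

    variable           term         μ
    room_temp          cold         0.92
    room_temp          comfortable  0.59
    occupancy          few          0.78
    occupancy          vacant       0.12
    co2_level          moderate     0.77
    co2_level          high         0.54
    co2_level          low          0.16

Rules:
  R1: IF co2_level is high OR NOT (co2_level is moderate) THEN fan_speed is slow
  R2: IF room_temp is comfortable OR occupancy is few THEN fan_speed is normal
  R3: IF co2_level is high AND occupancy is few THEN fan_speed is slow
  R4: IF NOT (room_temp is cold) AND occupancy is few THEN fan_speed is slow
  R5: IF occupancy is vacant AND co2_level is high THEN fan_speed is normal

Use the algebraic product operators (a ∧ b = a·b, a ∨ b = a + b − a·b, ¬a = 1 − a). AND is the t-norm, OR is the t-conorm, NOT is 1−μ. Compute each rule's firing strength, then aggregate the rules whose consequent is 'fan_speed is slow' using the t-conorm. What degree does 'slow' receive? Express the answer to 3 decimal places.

0.808

R1: high=0.54, ¬moderate=1−0.77=0.23; OR[a + b − a·b] → w = 0.6458
R2: comfortable=0.59, few=0.78; OR[a + b − a·b] → w = 0.9098
R3: high=0.54, few=0.78; AND[a·b] → w = 0.4212
R4: ¬cold=1−0.92=0.08, few=0.78; AND[a·b] → w = 0.0624
R5: vacant=0.12, high=0.54; AND[a·b] → w = 0.0648
Rules with consequent 'slow': {R1, R3, R4} → strengths 0.6458, 0.4212, 0.0624
Aggregate via t-conorm [a + b − a·b]: 0.8078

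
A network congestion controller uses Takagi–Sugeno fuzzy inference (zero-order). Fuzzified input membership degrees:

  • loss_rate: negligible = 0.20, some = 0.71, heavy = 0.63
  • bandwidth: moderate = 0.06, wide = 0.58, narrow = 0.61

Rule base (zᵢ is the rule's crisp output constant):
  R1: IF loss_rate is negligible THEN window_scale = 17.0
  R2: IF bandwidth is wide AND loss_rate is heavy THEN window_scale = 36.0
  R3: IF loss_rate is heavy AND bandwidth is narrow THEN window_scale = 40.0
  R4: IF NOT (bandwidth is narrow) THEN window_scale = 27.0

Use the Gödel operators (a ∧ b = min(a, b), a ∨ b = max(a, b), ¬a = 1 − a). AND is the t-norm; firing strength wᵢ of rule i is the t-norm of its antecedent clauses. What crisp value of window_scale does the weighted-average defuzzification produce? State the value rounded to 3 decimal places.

R1 (z=17.0): negligible=0.20 → w = 0.20
R2 (z=36.0): wide=0.58, heavy=0.63; AND[min(a, b)] → w = 0.58
R3 (z=40.0): heavy=0.63, narrow=0.61; AND[min(a, b)] → w = 0.61
R4 (z=27.0): ¬narrow=1−0.61=0.39 → w = 0.39
Weighted average = (0.20·17.0 + 0.58·36.0 + 0.61·40.0 + 0.39·27.0) / (0.20 + 0.58 + 0.61 + 0.39)
  = 59.2100 / 1.7800 = 33.264

33.264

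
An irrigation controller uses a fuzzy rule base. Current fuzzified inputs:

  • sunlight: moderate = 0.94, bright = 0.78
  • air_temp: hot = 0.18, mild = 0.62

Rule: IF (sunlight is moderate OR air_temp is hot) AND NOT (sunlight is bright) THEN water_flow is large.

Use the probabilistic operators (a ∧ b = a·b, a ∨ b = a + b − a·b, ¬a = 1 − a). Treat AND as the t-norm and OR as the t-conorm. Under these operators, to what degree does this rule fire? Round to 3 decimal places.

0.209

firing strength: (moderate=0.94 OR hot=0.18) = 0.9508; AND[a·b] with ¬bright=1−0.78=0.22 → w = 0.2092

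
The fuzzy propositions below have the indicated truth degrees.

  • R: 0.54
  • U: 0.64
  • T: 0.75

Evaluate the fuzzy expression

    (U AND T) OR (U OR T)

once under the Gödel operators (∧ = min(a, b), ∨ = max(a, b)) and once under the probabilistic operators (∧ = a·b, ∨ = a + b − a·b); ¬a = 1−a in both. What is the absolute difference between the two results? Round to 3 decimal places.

Under Gödel:
  U AND T = min(a, b) on (0.64, 0.75) = 0.64
  U OR T = max(a, b) on (0.64, 0.75) = 0.75
  (U AND T) OR (U OR T) = max(a, b) on (0.64, 0.75) = 0.75
  → value = 0.7500
Under probabilistic:
  U AND T = a·b on (0.6400, 0.7500) = 0.4800
  U OR T = a + b − a·b on (0.6400, 0.7500) = 0.9100
  (U AND T) OR (U OR T) = a + b − a·b on (0.4800, 0.9100) = 0.9532
  → value = 0.9532
|0.7500 − 0.9532| = 0.203

0.203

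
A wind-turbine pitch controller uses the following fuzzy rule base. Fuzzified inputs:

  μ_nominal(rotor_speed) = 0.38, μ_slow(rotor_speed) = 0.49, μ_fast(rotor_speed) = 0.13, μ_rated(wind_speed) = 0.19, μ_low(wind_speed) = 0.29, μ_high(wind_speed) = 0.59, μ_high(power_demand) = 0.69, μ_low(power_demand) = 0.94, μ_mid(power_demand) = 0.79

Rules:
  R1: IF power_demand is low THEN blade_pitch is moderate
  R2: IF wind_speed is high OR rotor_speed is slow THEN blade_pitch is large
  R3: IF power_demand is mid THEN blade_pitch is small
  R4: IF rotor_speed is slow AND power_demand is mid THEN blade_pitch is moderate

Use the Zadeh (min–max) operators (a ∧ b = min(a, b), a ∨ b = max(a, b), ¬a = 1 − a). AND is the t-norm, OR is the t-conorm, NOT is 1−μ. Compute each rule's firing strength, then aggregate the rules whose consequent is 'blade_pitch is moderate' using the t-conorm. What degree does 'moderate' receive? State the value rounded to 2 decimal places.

R1: low=0.94 → w = 0.94
R2: high=0.59, slow=0.49; OR[max(a, b)] → w = 0.59
R3: mid=0.79 → w = 0.79
R4: slow=0.49, mid=0.79; AND[min(a, b)] → w = 0.49
Rules with consequent 'moderate': {R1, R4} → strengths 0.94, 0.49
Aggregate via t-conorm [max(a, b)]: 0.94

0.94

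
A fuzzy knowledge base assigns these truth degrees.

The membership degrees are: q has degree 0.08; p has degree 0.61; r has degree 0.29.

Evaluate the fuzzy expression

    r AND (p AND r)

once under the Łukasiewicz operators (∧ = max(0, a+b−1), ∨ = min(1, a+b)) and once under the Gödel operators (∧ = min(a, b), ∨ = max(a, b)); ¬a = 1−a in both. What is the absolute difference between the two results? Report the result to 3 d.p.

Under Łukasiewicz:
  p AND r = max(0, a+b−1) on (0.61, 0.29) = 0.00
  r AND (p AND r) = max(0, a+b−1) on (0.29, 0.00) = 0.00
  → value = 0.0000
Under Gödel:
  p AND r = min(a, b) on (0.61, 0.29) = 0.29
  r AND (p AND r) = min(a, b) on (0.29, 0.29) = 0.29
  → value = 0.2900
|0.0000 − 0.2900| = 0.290

0.290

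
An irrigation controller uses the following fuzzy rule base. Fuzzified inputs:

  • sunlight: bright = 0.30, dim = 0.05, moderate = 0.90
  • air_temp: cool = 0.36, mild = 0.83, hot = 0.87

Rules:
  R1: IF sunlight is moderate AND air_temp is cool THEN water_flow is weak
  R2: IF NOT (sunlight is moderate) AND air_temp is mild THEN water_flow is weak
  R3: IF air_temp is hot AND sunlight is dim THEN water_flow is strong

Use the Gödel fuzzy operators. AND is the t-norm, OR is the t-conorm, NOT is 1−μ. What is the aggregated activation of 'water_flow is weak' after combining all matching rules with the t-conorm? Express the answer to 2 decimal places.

0.36

R1: moderate=0.90, cool=0.36; AND[min(a, b)] → w = 0.36
R2: ¬moderate=1−0.90=0.10, mild=0.83; AND[min(a, b)] → w = 0.10
R3: hot=0.87, dim=0.05; AND[min(a, b)] → w = 0.05
Rules with consequent 'weak': {R1, R2} → strengths 0.36, 0.10
Aggregate via t-conorm [max(a, b)]: 0.36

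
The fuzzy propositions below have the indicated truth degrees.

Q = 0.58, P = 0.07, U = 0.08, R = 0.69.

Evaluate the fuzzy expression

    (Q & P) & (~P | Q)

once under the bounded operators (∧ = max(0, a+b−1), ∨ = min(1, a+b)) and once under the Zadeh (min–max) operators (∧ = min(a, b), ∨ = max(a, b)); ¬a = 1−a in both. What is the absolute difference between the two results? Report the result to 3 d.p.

0.070

Under bounded:
  Q & P = max(0, a+b−1) on (0.58, 0.07) = 0.00
  ~P = 1 − 0.07 = 0.93
  ~P | Q = min(1, a+b) on (0.93, 0.58) = 1.00
  (Q & P) & (~P | Q) = max(0, a+b−1) on (0.00, 1.00) = 0.00
  → value = 0.0000
Under Zadeh (min–max):
  Q & P = min(a, b) on (0.58, 0.07) = 0.07
  ~P = 1 − 0.07 = 0.93
  ~P | Q = max(a, b) on (0.93, 0.58) = 0.93
  (Q & P) & (~P | Q) = min(a, b) on (0.07, 0.93) = 0.07
  → value = 0.0700
|0.0000 − 0.0700| = 0.070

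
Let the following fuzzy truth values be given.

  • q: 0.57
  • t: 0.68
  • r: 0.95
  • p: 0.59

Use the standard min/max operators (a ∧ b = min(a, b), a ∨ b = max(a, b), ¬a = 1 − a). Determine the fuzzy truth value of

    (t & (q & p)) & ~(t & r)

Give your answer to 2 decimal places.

0.32

q & p = min(a, b) on (0.57, 0.59) = 0.57
t & (q & p) = min(a, b) on (0.68, 0.57) = 0.57
t & r = min(a, b) on (0.68, 0.95) = 0.68
~(t & r) = 1 − 0.68 = 0.32
(t & (q & p)) & ~(t & r) = min(a, b) on (0.57, 0.32) = 0.32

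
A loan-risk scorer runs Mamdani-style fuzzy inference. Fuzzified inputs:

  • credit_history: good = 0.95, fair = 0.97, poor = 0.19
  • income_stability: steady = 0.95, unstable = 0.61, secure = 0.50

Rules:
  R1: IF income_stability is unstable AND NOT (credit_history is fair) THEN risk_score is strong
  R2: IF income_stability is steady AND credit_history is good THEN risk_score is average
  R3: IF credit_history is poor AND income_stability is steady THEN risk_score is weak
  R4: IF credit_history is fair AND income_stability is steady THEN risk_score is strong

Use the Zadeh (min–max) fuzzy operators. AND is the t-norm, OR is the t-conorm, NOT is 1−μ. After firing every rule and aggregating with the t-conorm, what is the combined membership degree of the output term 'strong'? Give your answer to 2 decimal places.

R1: unstable=0.61, ¬fair=1−0.97=0.03; AND[min(a, b)] → w = 0.03
R2: steady=0.95, good=0.95; AND[min(a, b)] → w = 0.95
R3: poor=0.19, steady=0.95; AND[min(a, b)] → w = 0.19
R4: fair=0.97, steady=0.95; AND[min(a, b)] → w = 0.95
Rules with consequent 'strong': {R1, R4} → strengths 0.03, 0.95
Aggregate via t-conorm [max(a, b)]: 0.95

0.95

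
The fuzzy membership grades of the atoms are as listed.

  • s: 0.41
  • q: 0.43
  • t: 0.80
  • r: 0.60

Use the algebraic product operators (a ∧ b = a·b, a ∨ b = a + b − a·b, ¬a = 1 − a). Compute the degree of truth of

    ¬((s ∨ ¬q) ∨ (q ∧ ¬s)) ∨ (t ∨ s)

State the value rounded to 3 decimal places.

0.904

¬q = 1 − 0.4300 = 0.5700
s ∨ ¬q = a + b − a·b on (0.4100, 0.5700) = 0.7463
¬s = 1 − 0.4100 = 0.5900
q ∧ ¬s = a·b on (0.4300, 0.5900) = 0.2537
(s ∨ ¬q) ∨ (q ∧ ¬s) = a + b − a·b on (0.7463, 0.2537) = 0.8107
¬((s ∨ ¬q) ∨ (q ∧ ¬s)) = 1 − 0.8107 = 0.1893
t ∨ s = a + b − a·b on (0.8000, 0.4100) = 0.8820
¬((s ∨ ¬q) ∨ (q ∧ ¬s)) ∨ (t ∨ s) = a + b − a·b on (0.1893, 0.8820) = 0.9043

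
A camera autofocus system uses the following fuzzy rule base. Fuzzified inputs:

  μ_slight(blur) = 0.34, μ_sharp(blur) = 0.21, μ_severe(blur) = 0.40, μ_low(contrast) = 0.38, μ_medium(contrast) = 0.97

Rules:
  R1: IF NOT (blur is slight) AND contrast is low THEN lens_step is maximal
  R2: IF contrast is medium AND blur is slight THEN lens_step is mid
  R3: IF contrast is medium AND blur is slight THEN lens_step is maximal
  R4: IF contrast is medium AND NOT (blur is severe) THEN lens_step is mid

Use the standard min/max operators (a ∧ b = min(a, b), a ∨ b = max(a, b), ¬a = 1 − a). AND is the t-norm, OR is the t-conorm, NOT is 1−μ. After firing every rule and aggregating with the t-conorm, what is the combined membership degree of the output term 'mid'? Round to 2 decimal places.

R1: ¬slight=1−0.34=0.66, low=0.38; AND[min(a, b)] → w = 0.38
R2: medium=0.97, slight=0.34; AND[min(a, b)] → w = 0.34
R3: medium=0.97, slight=0.34; AND[min(a, b)] → w = 0.34
R4: medium=0.97, ¬severe=1−0.40=0.60; AND[min(a, b)] → w = 0.60
Rules with consequent 'mid': {R2, R4} → strengths 0.34, 0.60
Aggregate via t-conorm [max(a, b)]: 0.60

0.60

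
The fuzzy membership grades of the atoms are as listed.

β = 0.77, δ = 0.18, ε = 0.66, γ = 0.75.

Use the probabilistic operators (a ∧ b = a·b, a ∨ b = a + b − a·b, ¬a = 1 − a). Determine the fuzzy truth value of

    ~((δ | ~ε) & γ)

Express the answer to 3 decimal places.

0.656

~ε = 1 − 0.6600 = 0.3400
δ | ~ε = a + b − a·b on (0.1800, 0.3400) = 0.4588
(δ | ~ε) & γ = a·b on (0.4588, 0.7500) = 0.3441
~((δ | ~ε) & γ) = 1 − 0.3441 = 0.6559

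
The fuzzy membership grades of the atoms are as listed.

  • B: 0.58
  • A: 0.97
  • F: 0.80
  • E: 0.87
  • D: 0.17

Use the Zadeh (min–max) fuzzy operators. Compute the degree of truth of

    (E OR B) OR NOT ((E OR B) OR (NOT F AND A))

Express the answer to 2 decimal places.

E OR B = max(a, b) on (0.87, 0.58) = 0.87
E OR B = max(a, b) on (0.87, 0.58) = 0.87
NOT F = 1 − 0.80 = 0.20
NOT F AND A = min(a, b) on (0.20, 0.97) = 0.20
(E OR B) OR (NOT F AND A) = max(a, b) on (0.87, 0.20) = 0.87
NOT ((E OR B) OR (NOT F AND A)) = 1 − 0.87 = 0.13
(E OR B) OR NOT ((E OR B) OR (NOT F AND A)) = max(a, b) on (0.87, 0.13) = 0.87

0.87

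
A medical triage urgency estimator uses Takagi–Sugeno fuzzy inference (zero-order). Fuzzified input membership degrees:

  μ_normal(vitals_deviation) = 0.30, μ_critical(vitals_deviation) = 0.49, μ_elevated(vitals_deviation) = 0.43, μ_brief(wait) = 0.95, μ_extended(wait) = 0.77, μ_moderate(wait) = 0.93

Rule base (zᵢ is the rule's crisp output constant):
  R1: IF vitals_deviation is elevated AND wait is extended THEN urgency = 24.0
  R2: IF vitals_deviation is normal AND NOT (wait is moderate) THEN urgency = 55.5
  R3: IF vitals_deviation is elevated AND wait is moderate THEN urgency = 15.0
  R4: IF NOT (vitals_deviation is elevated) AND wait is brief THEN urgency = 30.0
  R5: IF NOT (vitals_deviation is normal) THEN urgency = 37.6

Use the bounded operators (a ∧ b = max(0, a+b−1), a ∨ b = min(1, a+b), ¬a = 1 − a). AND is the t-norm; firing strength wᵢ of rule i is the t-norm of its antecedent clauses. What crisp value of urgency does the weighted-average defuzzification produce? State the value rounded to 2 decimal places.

R1 (z=24.0): elevated=0.43, extended=0.77; AND[max(0, a+b−1)] → w = 0.20
R2 (z=55.5): normal=0.30, ¬moderate=1−0.93=0.07; AND[max(0, a+b−1)] → w = 0.00
R3 (z=15.0): elevated=0.43, moderate=0.93; AND[max(0, a+b−1)] → w = 0.36
R4 (z=30.0): ¬elevated=1−0.43=0.57, brief=0.95; AND[max(0, a+b−1)] → w = 0.52
R5 (z=37.6): ¬normal=1−0.30=0.70 → w = 0.70
Weighted average = (0.20·24.0 + 0.00·55.5 + 0.36·15.0 + 0.52·30.0 + 0.70·37.6) / (0.20 + 0.00 + 0.36 + 0.52 + 0.70)
  = 52.1200 / 1.7800 = 29.28

29.28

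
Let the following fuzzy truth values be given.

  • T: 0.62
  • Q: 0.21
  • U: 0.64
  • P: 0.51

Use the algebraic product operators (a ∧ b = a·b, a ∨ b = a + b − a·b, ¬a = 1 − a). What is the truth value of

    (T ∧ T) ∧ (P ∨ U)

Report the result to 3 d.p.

T ∧ T = a·b on (0.6200, 0.6200) = 0.3844
P ∨ U = a + b − a·b on (0.5100, 0.6400) = 0.8236
(T ∧ T) ∧ (P ∨ U) = a·b on (0.3844, 0.8236) = 0.3166

0.317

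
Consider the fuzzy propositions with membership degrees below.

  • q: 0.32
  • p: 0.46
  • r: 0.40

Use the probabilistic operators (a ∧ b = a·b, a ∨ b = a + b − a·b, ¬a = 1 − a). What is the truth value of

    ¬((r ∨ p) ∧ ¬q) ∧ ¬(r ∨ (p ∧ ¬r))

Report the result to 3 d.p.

r ∨ p = a + b − a·b on (0.4000, 0.4600) = 0.6760
¬q = 1 − 0.3200 = 0.6800
(r ∨ p) ∧ ¬q = a·b on (0.6760, 0.6800) = 0.4597
¬((r ∨ p) ∧ ¬q) = 1 − 0.4597 = 0.5403
¬r = 1 − 0.4000 = 0.6000
p ∧ ¬r = a·b on (0.4600, 0.6000) = 0.2760
r ∨ (p ∧ ¬r) = a + b − a·b on (0.4000, 0.2760) = 0.5656
¬(r ∨ (p ∧ ¬r)) = 1 − 0.5656 = 0.4344
¬((r ∨ p) ∧ ¬q) ∧ ¬(r ∨ (p ∧ ¬r)) = a·b on (0.5403, 0.4344) = 0.2347

0.235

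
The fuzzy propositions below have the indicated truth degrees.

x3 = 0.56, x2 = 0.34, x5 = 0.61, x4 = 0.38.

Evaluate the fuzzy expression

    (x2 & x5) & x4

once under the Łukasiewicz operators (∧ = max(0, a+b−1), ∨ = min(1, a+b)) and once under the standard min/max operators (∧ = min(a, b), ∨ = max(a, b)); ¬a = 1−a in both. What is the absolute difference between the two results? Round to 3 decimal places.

0.340

Under Łukasiewicz:
  x2 & x5 = max(0, a+b−1) on (0.34, 0.61) = 0.00
  (x2 & x5) & x4 = max(0, a+b−1) on (0.00, 0.38) = 0.00
  → value = 0.0000
Under standard min/max:
  x2 & x5 = min(a, b) on (0.34, 0.61) = 0.34
  (x2 & x5) & x4 = min(a, b) on (0.34, 0.38) = 0.34
  → value = 0.3400
|0.0000 − 0.3400| = 0.340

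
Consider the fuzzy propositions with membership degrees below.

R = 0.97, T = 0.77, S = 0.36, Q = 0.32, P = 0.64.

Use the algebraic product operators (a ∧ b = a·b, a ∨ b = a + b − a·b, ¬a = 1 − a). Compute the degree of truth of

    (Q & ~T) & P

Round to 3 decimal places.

~T = 1 − 0.7700 = 0.2300
Q & ~T = a·b on (0.3200, 0.2300) = 0.0736
(Q & ~T) & P = a·b on (0.0736, 0.6400) = 0.0471

0.047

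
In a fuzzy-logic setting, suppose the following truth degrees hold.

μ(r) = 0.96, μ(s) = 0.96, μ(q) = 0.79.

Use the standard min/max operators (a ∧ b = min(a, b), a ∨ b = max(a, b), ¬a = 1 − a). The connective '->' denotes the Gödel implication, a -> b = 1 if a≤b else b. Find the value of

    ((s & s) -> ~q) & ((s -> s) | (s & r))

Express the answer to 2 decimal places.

0.21

s & s = min(a, b) on (0.96, 0.96) = 0.96
~q = 1 − 0.79 = 0.21
(s & s) -> ~q  [Gödel: 1 if a≤b else b] with a=0.96, b=0.21 → 0.21
s -> s  [Gödel: 1 if a≤b else b] with a=0.96, b=0.96 → 1.00
s & r = min(a, b) on (0.96, 0.96) = 0.96
(s -> s) | (s & r) = max(a, b) on (1.00, 0.96) = 1.00
((s & s) -> ~q) & ((s -> s) | (s & r)) = min(a, b) on (0.21, 1.00) = 0.21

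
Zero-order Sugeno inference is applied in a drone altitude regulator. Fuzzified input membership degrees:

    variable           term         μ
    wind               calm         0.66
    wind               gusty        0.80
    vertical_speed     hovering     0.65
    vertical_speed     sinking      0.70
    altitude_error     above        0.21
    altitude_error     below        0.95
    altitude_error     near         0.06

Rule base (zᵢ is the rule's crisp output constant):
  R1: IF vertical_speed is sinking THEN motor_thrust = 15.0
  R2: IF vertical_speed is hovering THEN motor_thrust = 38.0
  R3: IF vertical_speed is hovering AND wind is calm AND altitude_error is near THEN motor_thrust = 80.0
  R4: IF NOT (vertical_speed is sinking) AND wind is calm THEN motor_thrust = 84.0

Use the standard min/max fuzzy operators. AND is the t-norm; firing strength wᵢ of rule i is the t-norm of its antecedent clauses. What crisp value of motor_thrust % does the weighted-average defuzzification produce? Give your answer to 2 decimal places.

R1 (z=15.0): sinking=0.70 → w = 0.70
R2 (z=38.0): hovering=0.65 → w = 0.65
R3 (z=80.0): hovering=0.65, calm=0.66, near=0.06; AND[min(a, b)] → w = 0.06
R4 (z=84.0): ¬sinking=1−0.70=0.30, calm=0.66; AND[min(a, b)] → w = 0.30
Weighted average = (0.70·15.0 + 0.65·38.0 + 0.06·80.0 + 0.30·84.0) / (0.70 + 0.65 + 0.06 + 0.30)
  = 65.2000 / 1.7100 = 38.13

38.13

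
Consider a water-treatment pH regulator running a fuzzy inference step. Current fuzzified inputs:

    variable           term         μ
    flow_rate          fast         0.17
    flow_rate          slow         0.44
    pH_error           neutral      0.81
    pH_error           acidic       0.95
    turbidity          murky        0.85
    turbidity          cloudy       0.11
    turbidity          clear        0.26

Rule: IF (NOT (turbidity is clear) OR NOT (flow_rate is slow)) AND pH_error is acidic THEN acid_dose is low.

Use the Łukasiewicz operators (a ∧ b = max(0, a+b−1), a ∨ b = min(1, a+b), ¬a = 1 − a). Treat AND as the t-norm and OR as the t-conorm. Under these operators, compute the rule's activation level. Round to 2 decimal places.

0.95

firing strength: (¬clear=1−0.26=0.74 OR ¬slow=1−0.44=0.56) = 1.00; AND[max(0, a+b−1)] with acidic=0.95 → w = 0.95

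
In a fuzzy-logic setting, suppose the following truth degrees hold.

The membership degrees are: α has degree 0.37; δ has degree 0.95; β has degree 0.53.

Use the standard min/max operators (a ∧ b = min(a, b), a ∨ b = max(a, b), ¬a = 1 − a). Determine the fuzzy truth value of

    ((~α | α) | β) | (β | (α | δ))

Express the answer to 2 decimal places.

~α = 1 − 0.37 = 0.63
~α | α = max(a, b) on (0.63, 0.37) = 0.63
(~α | α) | β = max(a, b) on (0.63, 0.53) = 0.63
α | δ = max(a, b) on (0.37, 0.95) = 0.95
β | (α | δ) = max(a, b) on (0.53, 0.95) = 0.95
((~α | α) | β) | (β | (α | δ)) = max(a, b) on (0.63, 0.95) = 0.95

0.95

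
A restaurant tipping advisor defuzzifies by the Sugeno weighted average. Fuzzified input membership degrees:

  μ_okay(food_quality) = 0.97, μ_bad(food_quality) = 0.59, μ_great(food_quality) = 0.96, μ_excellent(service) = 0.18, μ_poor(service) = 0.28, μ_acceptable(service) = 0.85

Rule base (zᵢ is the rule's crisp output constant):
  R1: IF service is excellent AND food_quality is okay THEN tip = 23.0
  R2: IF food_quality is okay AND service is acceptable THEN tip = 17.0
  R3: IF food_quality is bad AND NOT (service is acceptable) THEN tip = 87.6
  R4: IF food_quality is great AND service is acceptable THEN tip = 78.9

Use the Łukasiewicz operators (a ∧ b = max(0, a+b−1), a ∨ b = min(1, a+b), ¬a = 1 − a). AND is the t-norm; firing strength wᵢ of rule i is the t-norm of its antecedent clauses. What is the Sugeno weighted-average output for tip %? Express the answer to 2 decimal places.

45.67

R1 (z=23.0): excellent=0.18, okay=0.97; AND[max(0, a+b−1)] → w = 0.15
R2 (z=17.0): okay=0.97, acceptable=0.85; AND[max(0, a+b−1)] → w = 0.82
R3 (z=87.6): bad=0.59, ¬acceptable=1−0.85=0.15; AND[max(0, a+b−1)] → w = 0.00
R4 (z=78.9): great=0.96, acceptable=0.85; AND[max(0, a+b−1)] → w = 0.81
Weighted average = (0.15·23.0 + 0.82·17.0 + 0.00·87.6 + 0.81·78.9) / (0.15 + 0.82 + 0.00 + 0.81)
  = 81.2990 / 1.7800 = 45.67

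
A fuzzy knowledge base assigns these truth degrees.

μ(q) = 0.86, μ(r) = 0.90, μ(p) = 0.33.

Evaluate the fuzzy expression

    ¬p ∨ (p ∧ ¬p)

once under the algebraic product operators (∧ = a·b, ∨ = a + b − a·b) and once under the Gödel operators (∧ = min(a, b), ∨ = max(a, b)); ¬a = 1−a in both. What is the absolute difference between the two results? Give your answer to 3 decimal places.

Under algebraic product:
  ¬p = 1 − 0.3300 = 0.6700
  ¬p = 1 − 0.3300 = 0.6700
  p ∧ ¬p = a·b on (0.3300, 0.6700) = 0.2211
  ¬p ∨ (p ∧ ¬p) = a + b − a·b on (0.6700, 0.2211) = 0.7430
  → value = 0.7430
Under Gödel:
  ¬p = 1 − 0.33 = 0.67
  ¬p = 1 − 0.33 = 0.67
  p ∧ ¬p = min(a, b) on (0.33, 0.67) = 0.33
  ¬p ∨ (p ∧ ¬p) = max(a, b) on (0.67, 0.33) = 0.67
  → value = 0.6700
|0.7430 − 0.6700| = 0.073

0.073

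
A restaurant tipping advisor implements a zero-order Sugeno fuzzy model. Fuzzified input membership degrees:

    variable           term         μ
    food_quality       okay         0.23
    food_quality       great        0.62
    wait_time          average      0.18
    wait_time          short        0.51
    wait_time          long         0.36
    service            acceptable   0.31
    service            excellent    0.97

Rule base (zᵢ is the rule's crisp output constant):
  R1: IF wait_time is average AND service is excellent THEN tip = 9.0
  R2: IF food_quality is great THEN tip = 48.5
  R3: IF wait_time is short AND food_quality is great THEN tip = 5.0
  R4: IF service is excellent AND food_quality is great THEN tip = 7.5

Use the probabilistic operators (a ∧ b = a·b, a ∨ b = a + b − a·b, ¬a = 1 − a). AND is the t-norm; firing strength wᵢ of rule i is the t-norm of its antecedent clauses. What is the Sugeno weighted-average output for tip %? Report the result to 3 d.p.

R1 (z=9.0): average=0.18, excellent=0.97; AND[a·b] → w = 0.1746
R2 (z=48.5): great=0.62 → w = 0.6200
R3 (z=5.0): short=0.51, great=0.62; AND[a·b] → w = 0.3162
R4 (z=7.5): excellent=0.97, great=0.62; AND[a·b] → w = 0.6014
Weighted average = (0.1746·9.0 + 0.6200·48.5 + 0.3162·5.0 + 0.6014·7.5) / (0.1746 + 0.6200 + 0.3162 + 0.6014)
  = 37.7329 / 1.7122 = 22.038

22.038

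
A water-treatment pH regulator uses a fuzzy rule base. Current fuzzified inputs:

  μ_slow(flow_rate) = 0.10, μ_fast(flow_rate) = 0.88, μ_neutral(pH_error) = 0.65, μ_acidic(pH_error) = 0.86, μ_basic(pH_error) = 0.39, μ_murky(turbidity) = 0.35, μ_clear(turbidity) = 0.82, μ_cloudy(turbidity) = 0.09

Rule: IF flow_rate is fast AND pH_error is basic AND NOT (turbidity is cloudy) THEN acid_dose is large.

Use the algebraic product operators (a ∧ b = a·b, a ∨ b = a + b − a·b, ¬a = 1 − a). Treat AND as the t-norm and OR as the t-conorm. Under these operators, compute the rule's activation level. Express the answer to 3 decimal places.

firing strength: fast=0.88, basic=0.39, ¬cloudy=1−0.09=0.91; AND[a·b] → w = 0.3123

0.312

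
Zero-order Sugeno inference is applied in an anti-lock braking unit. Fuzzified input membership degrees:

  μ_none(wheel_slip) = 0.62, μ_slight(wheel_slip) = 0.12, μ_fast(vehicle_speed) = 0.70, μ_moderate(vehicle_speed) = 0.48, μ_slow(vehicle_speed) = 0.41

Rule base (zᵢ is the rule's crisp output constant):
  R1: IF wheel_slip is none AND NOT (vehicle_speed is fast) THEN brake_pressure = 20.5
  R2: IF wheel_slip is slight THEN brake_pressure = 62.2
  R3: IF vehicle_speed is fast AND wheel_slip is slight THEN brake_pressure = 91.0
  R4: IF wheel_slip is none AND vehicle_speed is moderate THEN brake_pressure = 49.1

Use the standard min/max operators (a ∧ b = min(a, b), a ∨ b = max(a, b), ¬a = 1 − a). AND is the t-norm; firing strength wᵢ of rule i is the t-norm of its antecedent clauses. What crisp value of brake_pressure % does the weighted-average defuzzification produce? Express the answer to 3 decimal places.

R1 (z=20.5): none=0.62, ¬fast=1−0.70=0.30; AND[min(a, b)] → w = 0.30
R2 (z=62.2): slight=0.12 → w = 0.12
R3 (z=91.0): fast=0.70, slight=0.12; AND[min(a, b)] → w = 0.12
R4 (z=49.1): none=0.62, moderate=0.48; AND[min(a, b)] → w = 0.48
Weighted average = (0.30·20.5 + 0.12·62.2 + 0.12·91.0 + 0.48·49.1) / (0.30 + 0.12 + 0.12 + 0.48)
  = 48.1020 / 1.0200 = 47.159

47.159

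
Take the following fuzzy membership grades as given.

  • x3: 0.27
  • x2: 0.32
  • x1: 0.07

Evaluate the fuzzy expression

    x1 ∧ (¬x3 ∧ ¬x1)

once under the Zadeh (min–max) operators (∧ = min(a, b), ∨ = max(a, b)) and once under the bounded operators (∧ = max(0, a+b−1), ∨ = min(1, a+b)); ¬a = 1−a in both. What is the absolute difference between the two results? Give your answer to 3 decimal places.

Under Zadeh (min–max):
  ¬x3 = 1 − 0.27 = 0.73
  ¬x1 = 1 − 0.07 = 0.93
  ¬x3 ∧ ¬x1 = min(a, b) on (0.73, 0.93) = 0.73
  x1 ∧ (¬x3 ∧ ¬x1) = min(a, b) on (0.07, 0.73) = 0.07
  → value = 0.0700
Under bounded:
  ¬x3 = 1 − 0.27 = 0.73
  ¬x1 = 1 − 0.07 = 0.93
  ¬x3 ∧ ¬x1 = max(0, a+b−1) on (0.73, 0.93) = 0.66
  x1 ∧ (¬x3 ∧ ¬x1) = max(0, a+b−1) on (0.07, 0.66) = 0.00
  → value = 0.0000
|0.0700 − 0.0000| = 0.070

0.070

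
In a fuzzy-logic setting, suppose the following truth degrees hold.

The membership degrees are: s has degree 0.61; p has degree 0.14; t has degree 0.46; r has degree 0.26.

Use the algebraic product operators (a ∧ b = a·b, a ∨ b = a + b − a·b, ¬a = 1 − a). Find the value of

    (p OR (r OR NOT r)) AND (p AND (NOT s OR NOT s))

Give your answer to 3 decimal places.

NOT r = 1 − 0.2600 = 0.7400
r OR NOT r = a + b − a·b on (0.2600, 0.7400) = 0.8076
p OR (r OR NOT r) = a + b − a·b on (0.1400, 0.8076) = 0.8345
NOT s = 1 − 0.6100 = 0.3900
NOT s = 1 − 0.6100 = 0.3900
NOT s OR NOT s = a + b − a·b on (0.3900, 0.3900) = 0.6279
p AND (NOT s OR NOT s) = a·b on (0.1400, 0.6279) = 0.0879
(p OR (r OR NOT r)) AND (p AND (NOT s OR NOT s)) = a·b on (0.8345, 0.0879) = 0.0734

0.073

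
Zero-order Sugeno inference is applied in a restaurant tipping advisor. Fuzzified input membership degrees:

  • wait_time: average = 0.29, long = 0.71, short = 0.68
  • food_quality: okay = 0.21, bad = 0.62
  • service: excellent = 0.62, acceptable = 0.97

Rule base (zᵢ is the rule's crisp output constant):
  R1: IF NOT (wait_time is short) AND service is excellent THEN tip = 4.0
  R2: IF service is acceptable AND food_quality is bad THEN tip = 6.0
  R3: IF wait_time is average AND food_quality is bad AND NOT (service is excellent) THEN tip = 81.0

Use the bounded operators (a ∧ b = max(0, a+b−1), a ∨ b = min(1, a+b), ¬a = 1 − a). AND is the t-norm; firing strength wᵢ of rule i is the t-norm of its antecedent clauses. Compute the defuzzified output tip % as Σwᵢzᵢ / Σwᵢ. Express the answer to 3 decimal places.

R1 (z=4.0): ¬short=1−0.68=0.32, excellent=0.62; AND[max(0, a+b−1)] → w = 0.00
R2 (z=6.0): acceptable=0.97, bad=0.62; AND[max(0, a+b−1)] → w = 0.59
R3 (z=81.0): average=0.29, bad=0.62, ¬excellent=1−0.62=0.38; AND[max(0, a+b−1)] → w = 0.00
Weighted average = (0.00·4.0 + 0.59·6.0 + 0.00·81.0) / (0.00 + 0.59 + 0.00)
  = 3.5400 / 0.5900 = 6.000

6.000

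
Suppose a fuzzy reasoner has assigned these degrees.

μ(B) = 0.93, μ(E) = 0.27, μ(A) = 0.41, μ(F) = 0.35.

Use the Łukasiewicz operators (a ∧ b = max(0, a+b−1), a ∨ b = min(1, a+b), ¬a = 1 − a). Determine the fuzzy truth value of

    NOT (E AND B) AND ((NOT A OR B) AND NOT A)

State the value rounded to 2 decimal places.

E AND B = max(0, a+b−1) on (0.27, 0.93) = 0.20
NOT (E AND B) = 1 − 0.20 = 0.80
NOT A = 1 − 0.41 = 0.59
NOT A OR B = min(1, a+b) on (0.59, 0.93) = 1.00
NOT A = 1 − 0.41 = 0.59
(NOT A OR B) AND NOT A = max(0, a+b−1) on (1.00, 0.59) = 0.59
NOT (E AND B) AND ((NOT A OR B) AND NOT A) = max(0, a+b−1) on (0.80, 0.59) = 0.39

0.39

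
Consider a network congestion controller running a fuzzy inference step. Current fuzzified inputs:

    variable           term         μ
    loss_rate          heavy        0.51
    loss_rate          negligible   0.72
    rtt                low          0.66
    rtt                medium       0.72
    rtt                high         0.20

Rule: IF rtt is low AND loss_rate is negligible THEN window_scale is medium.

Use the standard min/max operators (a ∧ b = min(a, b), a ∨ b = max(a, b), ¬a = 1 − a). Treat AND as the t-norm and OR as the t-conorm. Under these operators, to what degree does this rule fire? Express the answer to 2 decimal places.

firing strength: low=0.66, negligible=0.72; AND[min(a, b)] → w = 0.66

0.66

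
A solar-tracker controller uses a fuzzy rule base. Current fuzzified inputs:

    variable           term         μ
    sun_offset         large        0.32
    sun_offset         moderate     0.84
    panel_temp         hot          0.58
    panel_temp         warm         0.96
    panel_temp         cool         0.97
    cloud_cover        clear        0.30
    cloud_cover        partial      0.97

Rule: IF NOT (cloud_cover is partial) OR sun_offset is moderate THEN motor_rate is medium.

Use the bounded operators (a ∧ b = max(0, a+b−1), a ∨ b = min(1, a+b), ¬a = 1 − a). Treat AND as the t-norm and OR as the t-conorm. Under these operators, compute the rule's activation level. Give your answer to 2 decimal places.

firing strength: ¬partial=1−0.97=0.03, moderate=0.84; OR[min(1, a+b)] → w = 0.87

0.87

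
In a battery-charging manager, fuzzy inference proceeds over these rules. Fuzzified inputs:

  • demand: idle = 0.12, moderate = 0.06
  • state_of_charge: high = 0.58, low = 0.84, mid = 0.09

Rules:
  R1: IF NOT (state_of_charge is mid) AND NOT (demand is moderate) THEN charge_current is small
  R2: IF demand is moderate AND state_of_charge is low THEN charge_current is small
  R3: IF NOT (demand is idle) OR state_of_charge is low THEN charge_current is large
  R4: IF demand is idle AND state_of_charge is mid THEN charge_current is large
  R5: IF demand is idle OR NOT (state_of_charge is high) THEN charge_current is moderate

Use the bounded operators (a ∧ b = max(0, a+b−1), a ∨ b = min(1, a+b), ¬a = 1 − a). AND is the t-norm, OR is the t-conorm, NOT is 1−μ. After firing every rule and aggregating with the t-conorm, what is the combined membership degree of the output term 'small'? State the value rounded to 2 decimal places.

0.85

R1: ¬mid=1−0.09=0.91, ¬moderate=1−0.06=0.94; AND[max(0, a+b−1)] → w = 0.85
R2: moderate=0.06, low=0.84; AND[max(0, a+b−1)] → w = 0.00
R3: ¬idle=1−0.12=0.88, low=0.84; OR[min(1, a+b)] → w = 1.00
R4: idle=0.12, mid=0.09; AND[max(0, a+b−1)] → w = 0.00
R5: idle=0.12, ¬high=1−0.58=0.42; OR[min(1, a+b)] → w = 0.54
Rules with consequent 'small': {R1, R2} → strengths 0.85, 0.00
Aggregate via t-conorm [min(1, a+b)]: 0.85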